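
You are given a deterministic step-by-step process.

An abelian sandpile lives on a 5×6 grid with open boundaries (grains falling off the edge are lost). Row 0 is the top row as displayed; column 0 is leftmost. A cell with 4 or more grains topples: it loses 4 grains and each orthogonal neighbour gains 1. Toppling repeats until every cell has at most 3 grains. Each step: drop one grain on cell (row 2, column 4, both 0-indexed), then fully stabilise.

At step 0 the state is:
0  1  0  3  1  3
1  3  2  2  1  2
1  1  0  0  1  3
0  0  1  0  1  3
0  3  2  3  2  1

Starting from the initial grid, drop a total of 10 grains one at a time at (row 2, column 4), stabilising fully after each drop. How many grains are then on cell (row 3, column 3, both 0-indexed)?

1

[0] 0  1  0  3  1  3
1  3  2  2  1  2
1  1  0  0  1  3
0  0  1  0  1  3
0  3  2  3  2  1
[1] 0  1  0  3  1  3
1  3  2  2  1  2
1  1  0  0  2  3
0  0  1  0  1  3
0  3  2  3  2  1
[2] 0  1  0  3  1  3
1  3  2  2  1  2
1  1  0  0  3  3
0  0  1  0  1  3
0  3  2  3  2  1
[3] 0  1  0  3  1  3
1  3  2  2  2  3
1  1  0  1  1  1
0  0  1  0  3  0
0  3  2  3  2  2
[4] 0  1  0  3  1  3
1  3  2  2  2  3
1  1  0  1  2  1
0  0  1  0  3  0
0  3  2  3  2  2
[5] 0  1  0  3  1  3
1  3  2  2  2  3
1  1  0  1  3  1
0  0  1  0  3  0
0  3  2  3  2  2
[6] 0  1  0  3  1  3
1  3  2  2  3  3
1  1  0  2  1  2
0  0  1  1  0  1
0  3  2  3  3  2
[7] 0  1  0  3  1  3
1  3  2  2  3  3
1  1  0  2  2  2
0  0  1  1  0  1
0  3  2  3  3  2
[8] 0  1  0  3  1  3
1  3  2  2  3  3
1  1  0  2  3  2
0  0  1  1  0  1
0  3  2  3  3  2
[9] 0  1  0  3  3  0
1  3  2  3  1  2
1  1  0  3  2  0
0  0  1  1  1  2
0  3  2  3  3  2
[10] 0  1  0  3  3  0
1  3  2  3  1  2
1  1  0  3  3  0
0  0  1  1  1  2
0  3  2  3  3  2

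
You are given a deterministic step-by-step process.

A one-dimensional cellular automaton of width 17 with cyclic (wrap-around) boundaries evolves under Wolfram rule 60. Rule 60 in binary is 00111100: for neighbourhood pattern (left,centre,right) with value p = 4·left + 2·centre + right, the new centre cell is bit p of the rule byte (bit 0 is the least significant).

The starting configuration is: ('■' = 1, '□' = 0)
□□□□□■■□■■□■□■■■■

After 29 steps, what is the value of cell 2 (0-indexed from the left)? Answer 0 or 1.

0

k=0  □□□□□■■□■■□■□■■■■
k=1  ■□□□□■□■■□■■■■□□□
k=2  ■■□□□■■■□■■□□□■□□
k=3  ■□■□□■□□■■□■□□■■□
k=4  ■■■■□■■□■□■■■□■□■
k=5  □□□□■■□■■■■□□■■■■
k=6  ■□□□■□■■□□□■□■□□□
k=7  ■■□□■■■□■□□■■■■□□
k=8  ■□■□■□□■■■□■□□□■□
k=9  ■■■■■■□■□□■■■□□■■
k=10  □□□□□□■■■□■□□■□■□
k=11  □□□□□□■□□■■■□■■■■
k=12  ■□□□□□■■□■□□■■□□□
k=13  ■■□□□□■□■■■□■□■□□
k=14  ■□■□□□■■■□□■■■■■□
k=15  ■■■■□□■□□■□■□□□□■
k=16  □□□□■□■■□■■■■□□□■
k=17  ■□□□■■■□■■□□□■□□■
k=18  □■□□■□□■■□■□□■■□■
k=19  ■■■□■■□■□■■■□■□■■
k=20  □□□■■□■■■■□□■■■■□
k=21  □□□■□■■□□□■□■□□□■
k=22  ■□□■■■□■□□■■■■□□■
k=23  □■□■□□■■■□■□□□■□■
k=24  ■■■■■□■□□■■■□□■■■
k=25  □□□□□■■■□■□□■□■□□
k=26  □□□□□■□□■■■□■■■■□
k=27  □□□□□■■□■□□■■□□□■
k=28  ■□□□□■□■■■□■□■□□■
k=29  □■□□□■■■□□■■■■■□■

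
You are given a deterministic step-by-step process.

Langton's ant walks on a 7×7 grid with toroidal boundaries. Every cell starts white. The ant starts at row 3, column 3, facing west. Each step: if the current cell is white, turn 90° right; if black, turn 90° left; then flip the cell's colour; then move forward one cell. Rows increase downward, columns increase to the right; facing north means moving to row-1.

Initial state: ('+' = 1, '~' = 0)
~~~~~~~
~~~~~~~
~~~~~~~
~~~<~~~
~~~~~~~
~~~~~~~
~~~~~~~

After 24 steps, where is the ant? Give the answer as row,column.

[0] ~~~~~~~
~~~~~~~
~~~~~~~
~~~<~~~
~~~~~~~
~~~~~~~
~~~~~~~
[1] ~~~~~~~
~~~~~~~
~~~^~~~
~~~+~~~
~~~~~~~
~~~~~~~
~~~~~~~
[2] ~~~~~~~
~~~~~~~
~~~+>~~
~~~+~~~
~~~~~~~
~~~~~~~
~~~~~~~
[3] ~~~~~~~
~~~~~~~
~~~++~~
~~~+v~~
~~~~~~~
~~~~~~~
~~~~~~~
[4] ~~~~~~~
~~~~~~~
~~~++~~
~~~<+~~
~~~~~~~
~~~~~~~
~~~~~~~
[5] ~~~~~~~
~~~~~~~
~~~++~~
~~~~+~~
~~~v~~~
~~~~~~~
~~~~~~~
[6] ~~~~~~~
~~~~~~~
~~~++~~
~~~~+~~
~~<+~~~
~~~~~~~
~~~~~~~
[7] ~~~~~~~
~~~~~~~
~~~++~~
~~^~+~~
~~++~~~
~~~~~~~
~~~~~~~
[8] ~~~~~~~
~~~~~~~
~~~++~~
~~+>+~~
~~++~~~
~~~~~~~
~~~~~~~
[9] ~~~~~~~
~~~~~~~
~~~++~~
~~+++~~
~~+v~~~
~~~~~~~
~~~~~~~
[10] ~~~~~~~
~~~~~~~
~~~++~~
~~+++~~
~~+~>~~
~~~~~~~
~~~~~~~
[11] ~~~~~~~
~~~~~~~
~~~++~~
~~+++~~
~~+~+~~
~~~~v~~
~~~~~~~
[12] ~~~~~~~
~~~~~~~
~~~++~~
~~+++~~
~~+~+~~
~~~<+~~
~~~~~~~
[13] ~~~~~~~
~~~~~~~
~~~++~~
~~+++~~
~~+^+~~
~~~++~~
~~~~~~~
[14] ~~~~~~~
~~~~~~~
~~~++~~
~~+++~~
~~++>~~
~~~++~~
~~~~~~~
[15] ~~~~~~~
~~~~~~~
~~~++~~
~~++^~~
~~++~~~
~~~++~~
~~~~~~~
[16] ~~~~~~~
~~~~~~~
~~~++~~
~~+<~~~
~~++~~~
~~~++~~
~~~~~~~
[17] ~~~~~~~
~~~~~~~
~~~++~~
~~+~~~~
~~+v~~~
~~~++~~
~~~~~~~
[18] ~~~~~~~
~~~~~~~
~~~++~~
~~+~~~~
~~+~>~~
~~~++~~
~~~~~~~
[19] ~~~~~~~
~~~~~~~
~~~++~~
~~+~~~~
~~+~+~~
~~~+v~~
~~~~~~~
[20] ~~~~~~~
~~~~~~~
~~~++~~
~~+~~~~
~~+~+~~
~~~+~>~
~~~~~~~
[21] ~~~~~~~
~~~~~~~
~~~++~~
~~+~~~~
~~+~+~~
~~~+~+~
~~~~~v~
[22] ~~~~~~~
~~~~~~~
~~~++~~
~~+~~~~
~~+~+~~
~~~+~+~
~~~~<+~
[23] ~~~~~~~
~~~~~~~
~~~++~~
~~+~~~~
~~+~+~~
~~~+^+~
~~~~++~
[24] ~~~~~~~
~~~~~~~
~~~++~~
~~+~~~~
~~+~+~~
~~~++>~
~~~~++~

5,5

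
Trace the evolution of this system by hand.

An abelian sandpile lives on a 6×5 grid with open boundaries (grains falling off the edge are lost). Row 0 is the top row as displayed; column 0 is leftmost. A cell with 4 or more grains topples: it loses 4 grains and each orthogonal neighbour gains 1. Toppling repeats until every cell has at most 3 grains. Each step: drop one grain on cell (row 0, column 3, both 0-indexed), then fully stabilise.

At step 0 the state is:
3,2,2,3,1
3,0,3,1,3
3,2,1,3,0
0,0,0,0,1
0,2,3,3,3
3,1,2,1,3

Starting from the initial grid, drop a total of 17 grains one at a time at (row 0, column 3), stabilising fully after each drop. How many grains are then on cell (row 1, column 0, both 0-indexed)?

1

k=0  3,2,2,3,1
3,0,3,1,3
3,2,1,3,0
0,0,0,0,1
0,2,3,3,3
3,1,2,1,3
k=1  3,2,3,0,2
3,0,3,2,3
3,2,1,3,0
0,0,0,0,1
0,2,3,3,3
3,1,2,1,3
k=2  3,2,3,1,2
3,0,3,2,3
3,2,1,3,0
0,0,0,0,1
0,2,3,3,3
3,1,2,1,3
k=3  3,2,3,2,2
3,0,3,2,3
3,2,1,3,0
0,0,0,0,1
0,2,3,3,3
3,1,2,1,3
k=4  3,2,3,3,2
3,0,3,2,3
3,2,1,3,0
0,0,0,0,1
0,2,3,3,3
3,1,2,1,3
k=5  3,3,1,3,0
3,1,1,2,1
3,2,3,0,2
0,0,0,1,1
0,2,3,3,3
3,1,2,1,3
k=6  3,3,2,0,1
3,1,1,3,1
3,2,3,0,2
0,0,0,1,1
0,2,3,3,3
3,1,2,1,3
k=7  3,3,2,1,1
3,1,1,3,1
3,2,3,0,2
0,0,0,1,1
0,2,3,3,3
3,1,2,1,3
k=8  3,3,2,2,1
3,1,1,3,1
3,2,3,0,2
0,0,0,1,1
0,2,3,3,3
3,1,2,1,3
k=9  3,3,2,3,1
3,1,1,3,1
3,2,3,0,2
0,0,0,1,1
0,2,3,3,3
3,1,2,1,3
k=10  3,3,3,1,2
3,1,2,0,2
3,2,3,1,2
0,0,0,1,1
0,2,3,3,3
3,1,2,1,3
k=11  3,3,3,2,2
3,1,2,0,2
3,2,3,1,2
0,0,0,1,1
0,2,3,3,3
3,1,2,1,3
k=12  3,3,3,3,2
3,1,2,0,2
3,2,3,1,2
0,0,0,1,1
0,2,3,3,3
3,1,2,1,3
k=13  1,1,1,1,3
1,3,3,1,2
0,3,3,1,2
1,0,0,1,1
0,2,3,3,3
3,1,2,1,3
k=14  1,1,1,2,3
1,3,3,1,2
0,3,3,1,2
1,0,0,1,1
0,2,3,3,3
3,1,2,1,3
k=15  1,1,1,3,3
1,3,3,1,2
0,3,3,1,2
1,0,0,1,1
0,2,3,3,3
3,1,2,1,3
k=16  1,1,2,1,0
1,3,3,2,3
0,3,3,1,2
1,0,0,1,1
0,2,3,3,3
3,1,2,1,3
k=17  1,1,2,2,0
1,3,3,2,3
0,3,3,1,2
1,0,0,1,1
0,2,3,3,3
3,1,2,1,3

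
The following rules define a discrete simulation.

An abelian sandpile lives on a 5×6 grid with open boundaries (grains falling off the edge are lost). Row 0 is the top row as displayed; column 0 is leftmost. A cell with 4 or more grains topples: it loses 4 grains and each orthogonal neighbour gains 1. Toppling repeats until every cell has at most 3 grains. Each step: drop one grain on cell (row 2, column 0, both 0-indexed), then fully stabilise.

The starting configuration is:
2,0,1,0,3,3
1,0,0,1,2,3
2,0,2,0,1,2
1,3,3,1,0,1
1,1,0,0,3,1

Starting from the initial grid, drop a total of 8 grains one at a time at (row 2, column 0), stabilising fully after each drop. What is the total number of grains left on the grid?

0) 2,0,1,0,3,3
1,0,0,1,2,3
2,0,2,0,1,2
1,3,3,1,0,1
1,1,0,0,3,1
1) 2,0,1,0,3,3
1,0,0,1,2,3
3,0,2,0,1,2
1,3,3,1,0,1
1,1,0,0,3,1
2) 2,0,1,0,3,3
2,0,0,1,2,3
0,1,2,0,1,2
2,3,3,1,0,1
1,1,0,0,3,1
3) 2,0,1,0,3,3
2,0,0,1,2,3
1,1,2,0,1,2
2,3,3,1,0,1
1,1,0,0,3,1
4) 2,0,1,0,3,3
2,0,0,1,2,3
2,1,2,0,1,2
2,3,3,1,0,1
1,1,0,0,3,1
5) 2,0,1,0,3,3
2,0,0,1,2,3
3,1,2,0,1,2
2,3,3,1,0,1
1,1,0,0,3,1
6) 2,0,1,0,3,3
3,0,0,1,2,3
0,2,2,0,1,2
3,3,3,1,0,1
1,1,0,0,3,1
7) 2,0,1,0,3,3
3,0,0,1,2,3
1,2,2,0,1,2
3,3,3,1,0,1
1,1,0,0,3,1
8) 2,0,1,0,3,3
3,0,0,1,2,3
2,2,2,0,1,2
3,3,3,1,0,1
1,1,0,0,3,1

44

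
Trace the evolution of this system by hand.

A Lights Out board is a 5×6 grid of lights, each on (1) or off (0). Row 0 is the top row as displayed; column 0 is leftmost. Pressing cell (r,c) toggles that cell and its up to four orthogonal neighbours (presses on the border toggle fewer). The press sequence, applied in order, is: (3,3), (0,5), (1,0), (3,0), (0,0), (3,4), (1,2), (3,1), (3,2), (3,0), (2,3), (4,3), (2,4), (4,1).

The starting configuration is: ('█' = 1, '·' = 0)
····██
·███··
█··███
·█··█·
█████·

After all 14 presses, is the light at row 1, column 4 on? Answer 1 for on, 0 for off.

t=0: ····██
·███··
█··███
·█··█·
█████·
t=1: ····██
·███··
█···██
·███··
███·█·
t=2: ······
·███·█
█···██
·███··
███·█·
t=3: █·····
█·██·█
····██
·███··
███·█·
t=4: █·····
█·██·█
█···██
█·██··
·██·█·
t=5: ·█····
··██·█
█···██
█·██··
·██·█·
t=6: ·█····
··██·█
█····█
█·█·██
·██···
t=7: ·██···
·█···█
█·█··█
█·█·██
·██···
t=8: ·██···
·█···█
███··█
·█··██
··█···
t=9: ·██···
·█···█
██···█
··████
······
t=10: ·██···
·█···█
·█···█
██████
█·····
t=11: ·██···
·█·█·█
·█████
███·██
█·····
t=12: ·██···
·█·█·█
·█████
██████
█·███·
t=13: ·██···
·█·███
·██···
████·█
█·███·
t=14: ·██···
·█·███
·██···
█·██·█
·█·██·

1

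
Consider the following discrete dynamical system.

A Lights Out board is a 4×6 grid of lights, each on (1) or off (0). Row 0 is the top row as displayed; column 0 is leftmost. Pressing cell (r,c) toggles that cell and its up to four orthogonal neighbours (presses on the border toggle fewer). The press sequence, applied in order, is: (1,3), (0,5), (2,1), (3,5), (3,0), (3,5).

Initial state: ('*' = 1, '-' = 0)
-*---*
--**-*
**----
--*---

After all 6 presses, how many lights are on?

10

t=0: -*---*
--**-*
**----
--*---
t=1: -*-*-*
----**
**-*--
--*---
t=2: -*-**-
----*-
**-*--
--*---
t=3: -*-**-
-*--*-
--**--
-**---
t=4: -*-**-
-*--*-
--**-*
-**-**
t=5: -*-**-
-*--*-
*-**-*
*-*-**
t=6: -*-**-
-*--*-
*-**--
*-*---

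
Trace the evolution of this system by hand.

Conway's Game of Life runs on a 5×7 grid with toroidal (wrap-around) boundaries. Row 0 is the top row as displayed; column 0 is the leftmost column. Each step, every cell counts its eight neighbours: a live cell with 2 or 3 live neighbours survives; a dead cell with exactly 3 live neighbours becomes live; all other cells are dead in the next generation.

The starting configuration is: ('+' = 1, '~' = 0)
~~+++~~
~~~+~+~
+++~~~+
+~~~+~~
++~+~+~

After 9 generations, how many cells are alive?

t=0: ~~+++~~
~~~+~+~
+++~~~+
+~~~+~~
++~+~+~
t=1: ~+~~~++
+~~~~++
+++++++
~~~+++~
++~~~++
t=2: ~+~~+~~
~~~+~~~
~++~~~~
~~~~~~~
~++~~~~
t=3: ~+~+~~~
~+~+~~~
~~+~~~~
~~~~~~~
~++~~~~
t=4: ++~+~~~
~+~+~~~
~~+~~~~
~++~~~~
~++~~~~
t=5: +~~+~~~
++~+~~~
~~~+~~~
~~~+~~~
~~~+~~~
t=6: ++~++~~
++~++~~
~~~++~~
~~+++~~
~~+++~~
t=7: +~~~~+~
++~~~+~
~+~~~+~
~~~~~+~
~~~~~+~
t=8: ++~~++~
++~~++~
++~~++~
~~~~+++
~~~~++~
t=9: ++~+~~~
~~++~~~
~+~+~~~
+~~+~~~
+~~+~~~

11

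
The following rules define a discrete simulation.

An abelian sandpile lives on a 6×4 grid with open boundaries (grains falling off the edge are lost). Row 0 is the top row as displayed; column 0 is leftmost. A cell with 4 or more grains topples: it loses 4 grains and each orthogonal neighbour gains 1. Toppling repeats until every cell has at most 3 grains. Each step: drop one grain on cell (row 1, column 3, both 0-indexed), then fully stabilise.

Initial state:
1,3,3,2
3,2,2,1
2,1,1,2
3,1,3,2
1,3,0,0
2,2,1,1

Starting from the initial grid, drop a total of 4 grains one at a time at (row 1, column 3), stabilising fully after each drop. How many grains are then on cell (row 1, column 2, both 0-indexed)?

3

[0] 1,3,3,2
3,2,2,1
2,1,1,2
3,1,3,2
1,3,0,0
2,2,1,1
[1] 1,3,3,2
3,2,2,2
2,1,1,2
3,1,3,2
1,3,0,0
2,2,1,1
[2] 1,3,3,2
3,2,2,3
2,1,1,2
3,1,3,2
1,3,0,0
2,2,1,1
[3] 1,3,3,3
3,2,3,0
2,1,1,3
3,1,3,2
1,3,0,0
2,2,1,1
[4] 1,3,3,3
3,2,3,1
2,1,1,3
3,1,3,2
1,3,0,0
2,2,1,1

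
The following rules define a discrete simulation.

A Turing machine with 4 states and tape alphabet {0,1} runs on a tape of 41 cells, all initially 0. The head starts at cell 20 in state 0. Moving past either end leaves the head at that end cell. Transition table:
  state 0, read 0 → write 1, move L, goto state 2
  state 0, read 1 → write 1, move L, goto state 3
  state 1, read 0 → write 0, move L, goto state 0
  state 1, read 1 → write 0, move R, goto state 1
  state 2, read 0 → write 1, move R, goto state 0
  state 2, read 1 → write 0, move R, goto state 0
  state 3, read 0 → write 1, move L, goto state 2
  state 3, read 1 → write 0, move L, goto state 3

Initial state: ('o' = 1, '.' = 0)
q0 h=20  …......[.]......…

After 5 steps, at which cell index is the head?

17

step 0: q0 h=20  …......[.]......…
step 1: q2 h=19  …......[.]o.....…
step 2: q0 h=20  ….....o[o]......…
step 3: q3 h=19  …......[o]o.....…
step 4: q3 h=18  …......[.].o....…
step 5: q2 h=17  …......[.]o.o...…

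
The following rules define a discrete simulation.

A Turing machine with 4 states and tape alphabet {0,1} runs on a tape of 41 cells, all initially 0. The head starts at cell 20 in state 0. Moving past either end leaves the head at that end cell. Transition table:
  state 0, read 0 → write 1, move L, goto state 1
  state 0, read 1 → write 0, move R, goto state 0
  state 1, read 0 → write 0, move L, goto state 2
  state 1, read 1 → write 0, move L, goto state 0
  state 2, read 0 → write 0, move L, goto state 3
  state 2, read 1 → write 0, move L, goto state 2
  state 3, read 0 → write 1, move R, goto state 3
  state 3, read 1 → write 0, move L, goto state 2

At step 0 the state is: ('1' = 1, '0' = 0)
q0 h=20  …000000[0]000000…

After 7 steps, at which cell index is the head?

19

[0] q0 h=20  …000000[0]000000…
[1] q1 h=19  …000000[0]100000…
[2] q2 h=18  …000000[0]010000…
[3] q3 h=17  …000000[0]001000…
[4] q3 h=18  …000001[0]010000…
[5] q3 h=19  …000011[0]100000…
[6] q3 h=20  …000111[1]000000…
[7] q2 h=19  …000011[1]000000…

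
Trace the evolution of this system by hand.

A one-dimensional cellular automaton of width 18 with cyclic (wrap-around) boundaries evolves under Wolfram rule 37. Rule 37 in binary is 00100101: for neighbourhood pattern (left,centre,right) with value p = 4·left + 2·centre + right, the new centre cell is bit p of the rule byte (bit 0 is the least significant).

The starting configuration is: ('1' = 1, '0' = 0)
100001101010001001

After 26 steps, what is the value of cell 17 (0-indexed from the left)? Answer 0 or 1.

[0] 100001101010001001
[1] 001100011110101000
[2] 100001000001111011
[3] 001101011100000100
[4] 100011100001110101
[5] 001000001100001110
[6] 101011100001100000
[7] 111100001100001110
[8] 000001100001100001
[9] 011100001100001101
[10] 100001100001100011
[11] 001100001100001000
[12] 100001100001101011
[13] 001100001100011100
[14] 100001100001000001
[15] 001100001101011100
[16] 100001100011100001
[17] 001100001000001100
[18] 100001101011100001
[19] 001100011100001100
[20] 100001000001100001
[21] 001101011100001100
[22] 100011100001100001
[23] 001000001100001100
[24] 101011100001100001
[25] 011100001100001100
[26] 000001100001100001

1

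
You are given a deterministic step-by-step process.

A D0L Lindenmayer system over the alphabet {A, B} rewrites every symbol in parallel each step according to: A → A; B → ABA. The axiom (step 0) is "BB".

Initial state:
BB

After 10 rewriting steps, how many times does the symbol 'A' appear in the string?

t=0: BB
t=1: ABAABA
t=2: AABAAAABAA
t=3: AAABAAAAAABAAA
t=4: AAAABAAAAAAAABAAAA
t=5: AAAAABAAAAAAAAAABAAAAA
t=6: AAAAAABAAAAAAAAAAAABAAAAAA
t=7: AAAAAAABAAAAAAAAAAAAAABAAAAAAA
t=8: AAAAAAAABAAAAAAAAAAAAAAAABAAAAAAAA
t=9: AAAAAAAAABAAAAAAAAAAAAAAAAAABAAAAAAAAA
t=10: AAAAAAAAAABAAAAAAAAAAAAAAAAAAAABAAAAAAAAAA

40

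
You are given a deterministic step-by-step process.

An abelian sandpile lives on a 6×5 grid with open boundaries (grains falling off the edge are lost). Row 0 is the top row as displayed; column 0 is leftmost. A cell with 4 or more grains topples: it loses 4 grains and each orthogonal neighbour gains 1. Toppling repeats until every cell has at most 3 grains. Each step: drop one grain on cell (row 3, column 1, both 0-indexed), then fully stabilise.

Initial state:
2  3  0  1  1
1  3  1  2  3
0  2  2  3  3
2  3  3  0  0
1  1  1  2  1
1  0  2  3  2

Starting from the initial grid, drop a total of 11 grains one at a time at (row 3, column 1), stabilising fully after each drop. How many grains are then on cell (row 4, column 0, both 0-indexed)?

0) 2  3  0  1  1
1  3  1  2  3
0  2  2  3  3
2  3  3  0  0
1  1  1  2  1
1  0  2  3  2
1) 2  3  0  1  1
1  3  1  2  3
0  3  3  3  3
3  1  0  1  0
1  2  2  2  1
1  0  2  3  2
2) 2  3  0  1  1
1  3  1  2  3
0  3  3  3  3
3  2  0  1  0
1  2  2  2  1
1  0  2  3  2
3) 2  3  0  1  1
1  3  1  2  3
0  3  3  3  3
3  3  0  1  0
1  2  2  2  1
1  0  2  3  2
4) 3  0  2  2  2
2  2  0  1  1
2  2  2  2  1
0  2  2  2  1
2  3  2  2  1
1  0  2  3  2
5) 3  0  2  2  2
2  2  0  1  1
2  2  2  2  1
0  3  2  2  1
2  3  2  2  1
1  0  2  3  2
6) 3  0  2  2  2
2  2  0  1  1
2  3  2  2  1
1  1  3  2  1
3  0  3  2  1
1  1  2  3  2
7) 3  0  2  2  2
2  2  0  1  1
2  3  2  2  1
1  2  3  2  1
3  0  3  2  1
1  1  2  3  2
8) 3  0  2  2  2
2  2  0  1  1
2  3  2  2  1
1  3  3  2  1
3  0  3  2  1
1  1  2  3  2
9) 3  0  2  2  2
2  3  1  1  1
3  1  0  3  1
2  2  2  3  1
3  2  0  3  1
1  1  3  3  2
10) 3  0  2  2  2
2  3  1  1  1
3  1  0  3  1
2  3  2  3  1
3  2  0  3  1
1  1  3  3  2
11) 3  0  2  2  2
2  3  1  1  1
3  2  0  3  1
3  0  3  3  1
3  3  0  3  1
1  1  3  3  2

3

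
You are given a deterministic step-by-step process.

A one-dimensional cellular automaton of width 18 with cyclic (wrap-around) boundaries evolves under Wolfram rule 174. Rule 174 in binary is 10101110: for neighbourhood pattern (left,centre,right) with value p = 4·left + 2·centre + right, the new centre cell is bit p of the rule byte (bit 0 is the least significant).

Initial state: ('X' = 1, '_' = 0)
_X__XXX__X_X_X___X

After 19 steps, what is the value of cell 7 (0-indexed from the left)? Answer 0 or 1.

0

t=0: _X__XXX__X_X_X___X
t=1: XX_XXX__XXXXXX__XX
t=2: X_XXX__XXXXXX__XXX
t=3: _XXX__XXXXXX__XXXX
t=4: XXX__XXXXXX__XXXX_
t=5: XX__XXXXXX__XXXX_X
t=6: X__XXXXXX__XXXX_XX
t=7: __XXXXXX__XXXX_XXX
t=8: _XXXXXX__XXXX_XXX_
t=9: XXXXXX__XXXX_XXX__
t=10: XXXXX__XXXX_XXX__X
t=11: XXXX__XXXX_XXX__XX
t=12: XXX__XXXX_XXX__XXX
t=13: XX__XXXX_XXX__XXXX
t=14: X__XXXX_XXX__XXXXX
t=15: __XXXX_XXX__XXXXXX
t=16: _XXXX_XXX__XXXXXX_
t=17: XXXX_XXX__XXXXXX__
t=18: XXX_XXX__XXXXXX__X
t=19: XX_XXX__XXXXXX__XX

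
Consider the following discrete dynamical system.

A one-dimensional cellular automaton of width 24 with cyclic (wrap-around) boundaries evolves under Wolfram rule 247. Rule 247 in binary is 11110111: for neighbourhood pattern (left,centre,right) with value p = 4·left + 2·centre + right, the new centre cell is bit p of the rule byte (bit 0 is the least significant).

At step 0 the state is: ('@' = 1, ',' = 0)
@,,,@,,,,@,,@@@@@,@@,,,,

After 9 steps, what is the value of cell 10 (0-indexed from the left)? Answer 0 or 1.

1

t=0: @,,,@,,,,@,,@@@@@,@@,,,,
t=1: @@@@@@@@@@@@,@@@@@,@@@@@
t=2: @@@@@@@@@@@@@,@@@@@,@@@@
t=3: @@@@@@@@@@@@@@,@@@@@,@@@
t=4: @@@@@@@@@@@@@@@,@@@@@,@@
t=5: @@@@@@@@@@@@@@@@,@@@@@,@
t=6: @@@@@@@@@@@@@@@@@,@@@@@,
t=7: ,@@@@@@@@@@@@@@@@@,@@@@@
t=8: @,@@@@@@@@@@@@@@@@@,@@@@
t=9: @@,@@@@@@@@@@@@@@@@@,@@@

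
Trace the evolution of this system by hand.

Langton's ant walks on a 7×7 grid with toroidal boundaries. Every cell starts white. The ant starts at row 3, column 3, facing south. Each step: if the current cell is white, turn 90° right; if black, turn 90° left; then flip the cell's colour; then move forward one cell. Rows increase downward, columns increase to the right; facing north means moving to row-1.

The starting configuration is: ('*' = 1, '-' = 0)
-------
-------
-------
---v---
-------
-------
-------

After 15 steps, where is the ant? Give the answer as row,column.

2,3

k=0  -------
-------
-------
---v---
-------
-------
-------
k=1  -------
-------
-------
--<*---
-------
-------
-------
k=2  -------
-------
--^----
--**---
-------
-------
-------
k=3  -------
-------
--*>---
--**---
-------
-------
-------
k=4  -------
-------
--**---
--*v---
-------
-------
-------
k=5  -------
-------
--**---
--*->--
-------
-------
-------
k=6  -------
-------
--**---
--*-*--
----v--
-------
-------
k=7  -------
-------
--**---
--*-*--
---<*--
-------
-------
k=8  -------
-------
--**---
--*^*--
---**--
-------
-------
k=9  -------
-------
--**---
--**>--
---**--
-------
-------
k=10  -------
-------
--**^--
--**---
---**--
-------
-------
k=11  -------
-------
--***>-
--**---
---**--
-------
-------
k=12  -------
-------
--****-
--**-v-
---**--
-------
-------
k=13  -------
-------
--****-
--**<*-
---**--
-------
-------
k=14  -------
-------
--**^*-
--****-
---**--
-------
-------
k=15  -------
-------
--*<-*-
--****-
---**--
-------
-------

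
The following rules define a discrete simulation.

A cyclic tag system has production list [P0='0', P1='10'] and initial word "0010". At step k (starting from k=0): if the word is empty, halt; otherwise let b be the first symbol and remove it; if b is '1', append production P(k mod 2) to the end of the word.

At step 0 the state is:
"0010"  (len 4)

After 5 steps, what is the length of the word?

0

0) "0010"  (len 4)
1) "010"  (len 3)
2) "10"  (len 2)
3) "00"  (len 2)
4) "0"  (len 1)
5) (halted — word empty)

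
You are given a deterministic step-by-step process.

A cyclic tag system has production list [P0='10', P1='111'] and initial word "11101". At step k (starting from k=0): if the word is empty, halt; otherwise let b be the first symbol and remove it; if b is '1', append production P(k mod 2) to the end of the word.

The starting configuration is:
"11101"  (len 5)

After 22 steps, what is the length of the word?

24

gen 0: "11101"  (len 5)
gen 1: "110110"  (len 6)
gen 2: "10110111"  (len 8)
gen 3: "011011110"  (len 9)
gen 4: "11011110"  (len 8)
gen 5: "101111010"  (len 9)
gen 6: "01111010111"  (len 11)
gen 7: "1111010111"  (len 10)
gen 8: "111010111111"  (len 12)
gen 9: "1101011111110"  (len 13)
gen 10: "101011111110111"  (len 15)
gen 11: "0101111111011110"  (len 16)
gen 12: "101111111011110"  (len 15)
gen 13: "0111111101111010"  (len 16)
gen 14: "111111101111010"  (len 15)
gen 15: "1111110111101010"  (len 16)
gen 16: "111110111101010111"  (len 18)
gen 17: "1111011110101011110"  (len 19)
gen 18: "111011110101011110111"  (len 21)
gen 19: "1101111010101111011110"  (len 22)
gen 20: "101111010101111011110111"  (len 24)
gen 21: "0111101010111101111011110"  (len 25)
gen 22: "111101010111101111011110"  (len 24)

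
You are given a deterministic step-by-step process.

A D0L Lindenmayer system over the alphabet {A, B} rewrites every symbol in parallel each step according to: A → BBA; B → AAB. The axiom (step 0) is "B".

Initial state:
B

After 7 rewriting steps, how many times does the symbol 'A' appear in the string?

1094

k=0  B
k=1  AAB
k=2  BBABBAAAB
k=3  AABAABBBAAABAABBBABBABBAAAB
k=4  BBABBAAABBBABBAAABAABAABBBABBABBAAABBBABBAAABAABAABBBAAABAABBBAAABAABBBABBABBAAAB
k=5  AABAABBBAAABAABBBABBABBAAABAABAABBBAAABAABBBABBABBAAABBBAB…BBBABBABBAAABBBABBAAABAABAABBBAAABAABBBAAABAABBBABBABBAAAB  (len 243)
k=6  BBABBAAABBBABBAAABAABAABBBABBABBAAABBBABBAAABAABAABBBAAABA…BBBABBABBAAABBBABBAAABAABAABBBAAABAABBBAAABAABBBABBABBAAAB  (len 729)
k=7  AABAABBBAAABAABBBABBABBAAABAABAABBBAAABAABBBABBABBAAABBBAB…BBBABBABBAAABBBABBAAABAABAABBBAAABAABBBAAABAABBBABBABBAAAB  (len 2187)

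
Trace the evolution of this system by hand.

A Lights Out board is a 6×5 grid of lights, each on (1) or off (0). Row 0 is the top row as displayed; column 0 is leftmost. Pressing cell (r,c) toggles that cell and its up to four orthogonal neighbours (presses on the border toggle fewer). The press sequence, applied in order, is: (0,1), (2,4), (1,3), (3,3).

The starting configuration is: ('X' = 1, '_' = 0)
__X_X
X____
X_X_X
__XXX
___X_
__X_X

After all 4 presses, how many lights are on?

14

gen 0: __X_X
X____
X_X_X
__XXX
___X_
__X_X
gen 1: XX__X
XX___
X_X_X
__XXX
___X_
__X_X
gen 2: XX__X
XX__X
X_XX_
__XX_
___X_
__X_X
gen 3: XX_XX
XXXX_
X_X__
__XX_
___X_
__X_X
gen 4: XX_XX
XXXX_
X_XX_
____X
_____
__X_X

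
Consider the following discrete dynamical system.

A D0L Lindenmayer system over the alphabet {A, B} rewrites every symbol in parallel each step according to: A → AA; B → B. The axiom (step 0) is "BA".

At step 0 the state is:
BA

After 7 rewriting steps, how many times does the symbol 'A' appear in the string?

128

[0] BA
[1] BAA
[2] BAAAA
[3] BAAAAAAAA
[4] BAAAAAAAAAAAAAAAA
[5] BAAAAAAAAAAAAAAAAAAAAAAAAAAAAAAAA
[6] BAAAAAAAAAAAAAAAAAAAAAAAAAAAAAAAAAAAAAAAAAAAAAAAAAAAAAAAAAAAAAAAA
[7] BAAAAAAAAAAAAAAAAAAAAAAAAAAAAAAAAAAAAAAAAAAAAAAAAAAAAAAAAA…AAAAAAAAAAAAAAAAAAAAAAAAAAAAAAAAAAAAAAAAAAAAAAAAAAAAAAAAAA  (len 129)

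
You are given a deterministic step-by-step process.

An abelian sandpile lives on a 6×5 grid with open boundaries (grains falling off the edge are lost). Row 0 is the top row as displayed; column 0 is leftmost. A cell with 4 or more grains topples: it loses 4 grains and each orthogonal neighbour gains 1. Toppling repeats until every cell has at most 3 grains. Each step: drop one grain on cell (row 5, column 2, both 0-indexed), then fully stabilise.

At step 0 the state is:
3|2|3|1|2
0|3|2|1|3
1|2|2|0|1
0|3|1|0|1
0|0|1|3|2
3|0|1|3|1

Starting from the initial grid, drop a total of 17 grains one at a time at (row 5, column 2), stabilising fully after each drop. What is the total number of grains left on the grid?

52

k=0  3|2|3|1|2
0|3|2|1|3
1|2|2|0|1
0|3|1|0|1
0|0|1|3|2
3|0|1|3|1
k=1  3|2|3|1|2
0|3|2|1|3
1|2|2|0|1
0|3|1|0|1
0|0|1|3|2
3|0|2|3|1
k=2  3|2|3|1|2
0|3|2|1|3
1|2|2|0|1
0|3|1|0|1
0|0|1|3|2
3|0|3|3|1
k=3  3|2|3|1|2
0|3|2|1|3
1|2|2|0|1
0|3|1|1|1
0|0|3|0|3
3|1|1|1|2
k=4  3|2|3|1|2
0|3|2|1|3
1|2|2|0|1
0|3|1|1|1
0|0|3|0|3
3|1|2|1|2
k=5  3|2|3|1|2
0|3|2|1|3
1|2|2|0|1
0|3|1|1|1
0|0|3|0|3
3|1|3|1|2
k=6  3|2|3|1|2
0|3|2|1|3
1|2|2|0|1
0|3|2|1|1
0|1|0|1|3
3|2|1|2|2
k=7  3|2|3|1|2
0|3|2|1|3
1|2|2|0|1
0|3|2|1|1
0|1|0|1|3
3|2|2|2|2
k=8  3|2|3|1|2
0|3|2|1|3
1|2|2|0|1
0|3|2|1|1
0|1|0|1|3
3|2|3|2|2
k=9  3|2|3|1|2
0|3|2|1|3
1|2|2|0|1
0|3|2|1|1
0|1|1|1|3
3|3|0|3|2
k=10  3|2|3|1|2
0|3|2|1|3
1|2|2|0|1
0|3|2|1|1
0|1|1|1|3
3|3|1|3|2
k=11  3|2|3|1|2
0|3|2|1|3
1|2|2|0|1
0|3|2|1|1
0|1|1|1|3
3|3|2|3|2
k=12  3|2|3|1|2
0|3|2|1|3
1|2|2|0|1
0|3|2|1|1
0|1|1|1|3
3|3|3|3|2
k=13  3|2|3|1|2
0|3|2|1|3
1|2|2|0|1
0|3|2|1|1
1|2|2|2|3
0|1|2|0|3
k=14  3|2|3|1|2
0|3|2|1|3
1|2|2|0|1
0|3|2|1|1
1|2|2|2|3
0|1|3|0|3
k=15  3|2|3|1|2
0|3|2|1|3
1|2|2|0|1
0|3|2|1|1
1|2|3|2|3
0|2|0|1|3
k=16  3|2|3|1|2
0|3|2|1|3
1|2|2|0|1
0|3|2|1|1
1|2|3|2|3
0|2|1|1|3
k=17  3|2|3|1|2
0|3|2|1|3
1|2|2|0|1
0|3|2|1|1
1|2|3|2|3
0|2|2|1|3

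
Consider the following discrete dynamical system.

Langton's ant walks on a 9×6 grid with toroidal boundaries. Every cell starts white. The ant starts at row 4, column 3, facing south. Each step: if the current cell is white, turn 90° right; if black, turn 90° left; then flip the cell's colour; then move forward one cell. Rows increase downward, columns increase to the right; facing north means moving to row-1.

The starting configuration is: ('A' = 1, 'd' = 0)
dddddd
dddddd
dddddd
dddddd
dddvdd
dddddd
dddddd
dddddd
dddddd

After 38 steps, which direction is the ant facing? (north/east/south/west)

0) dddddd
dddddd
dddddd
dddddd
dddvdd
dddddd
dddddd
dddddd
dddddd
1) dddddd
dddddd
dddddd
dddddd
dd<Add
dddddd
dddddd
dddddd
dddddd
2) dddddd
dddddd
dddddd
dd^ddd
ddAAdd
dddddd
dddddd
dddddd
dddddd
3) dddddd
dddddd
dddddd
ddA>dd
ddAAdd
dddddd
dddddd
dddddd
dddddd
4) dddddd
dddddd
dddddd
ddAAdd
ddAvdd
dddddd
dddddd
dddddd
dddddd
5) dddddd
dddddd
dddddd
ddAAdd
ddAd>d
dddddd
dddddd
dddddd
dddddd
6) dddddd
dddddd
dddddd
ddAAdd
ddAdAd
ddddvd
dddddd
dddddd
dddddd
7) dddddd
dddddd
dddddd
ddAAdd
ddAdAd
ddd<Ad
dddddd
dddddd
dddddd
8) dddddd
dddddd
dddddd
ddAAdd
ddA^Ad
dddAAd
dddddd
dddddd
dddddd
9) dddddd
dddddd
dddddd
ddAAdd
ddAA>d
dddAAd
dddddd
dddddd
dddddd
10) dddddd
dddddd
dddddd
ddAA^d
ddAAdd
dddAAd
dddddd
dddddd
dddddd
11) dddddd
dddddd
dddddd
ddAAA>
ddAAdd
dddAAd
dddddd
dddddd
dddddd
12) dddddd
dddddd
dddddd
ddAAAA
ddAAdv
dddAAd
dddddd
dddddd
dddddd
13) dddddd
dddddd
dddddd
ddAAAA
ddAA<A
dddAAd
dddddd
dddddd
dddddd
14) dddddd
dddddd
dddddd
ddAA^A
ddAAAA
dddAAd
dddddd
dddddd
dddddd
15) dddddd
dddddd
dddddd
ddA<dA
ddAAAA
dddAAd
dddddd
dddddd
dddddd
16) dddddd
dddddd
dddddd
ddAddA
ddAvAA
dddAAd
dddddd
dddddd
dddddd
17) dddddd
dddddd
dddddd
ddAddA
ddAd>A
dddAAd
dddddd
dddddd
dddddd
18) dddddd
dddddd
dddddd
ddAd^A
ddAddA
dddAAd
dddddd
dddddd
dddddd
19) dddddd
dddddd
dddddd
ddAdA>
ddAddA
dddAAd
dddddd
dddddd
dddddd
20) dddddd
dddddd
ddddd^
ddAdAd
ddAddA
dddAAd
dddddd
dddddd
dddddd
21) dddddd
dddddd
>ddddA
ddAdAd
ddAddA
dddAAd
dddddd
dddddd
dddddd
22) dddddd
dddddd
AddddA
vdAdAd
ddAddA
dddAAd
dddddd
dddddd
dddddd
23) dddddd
dddddd
AddddA
AdAdA<
ddAddA
dddAAd
dddddd
dddddd
dddddd
24) dddddd
dddddd
Adddd^
AdAdAA
ddAddA
dddAAd
dddddd
dddddd
dddddd
25) dddddd
dddddd
Addd<d
AdAdAA
ddAddA
dddAAd
dddddd
dddddd
dddddd
26) dddddd
dddd^d
AdddAd
AdAdAA
ddAddA
dddAAd
dddddd
dddddd
dddddd
27) dddddd
ddddA>
AdddAd
AdAdAA
ddAddA
dddAAd
dddddd
dddddd
dddddd
28) dddddd
ddddAA
AdddAv
AdAdAA
ddAddA
dddAAd
dddddd
dddddd
dddddd
29) dddddd
ddddAA
Addd<A
AdAdAA
ddAddA
dddAAd
dddddd
dddddd
dddddd
30) dddddd
ddddAA
AddddA
AdAdvA
ddAddA
dddAAd
dddddd
dddddd
dddddd
31) dddddd
ddddAA
AddddA
AdAdd>
ddAddA
dddAAd
dddddd
dddddd
dddddd
32) dddddd
ddddAA
Adddd^
AdAddd
ddAddA
dddAAd
dddddd
dddddd
dddddd
33) dddddd
ddddAA
Addd<d
AdAddd
ddAddA
dddAAd
dddddd
dddddd
dddddd
34) dddddd
dddd^A
AdddAd
AdAddd
ddAddA
dddAAd
dddddd
dddddd
dddddd
35) dddddd
ddd<dA
AdddAd
AdAddd
ddAddA
dddAAd
dddddd
dddddd
dddddd
36) ddd^dd
dddAdA
AdddAd
AdAddd
ddAddA
dddAAd
dddddd
dddddd
dddddd
37) dddA>d
dddAdA
AdddAd
AdAddd
ddAddA
dddAAd
dddddd
dddddd
dddddd
38) dddAAd
dddAvA
AdddAd
AdAddd
ddAddA
dddAAd
dddddd
dddddd
dddddd

south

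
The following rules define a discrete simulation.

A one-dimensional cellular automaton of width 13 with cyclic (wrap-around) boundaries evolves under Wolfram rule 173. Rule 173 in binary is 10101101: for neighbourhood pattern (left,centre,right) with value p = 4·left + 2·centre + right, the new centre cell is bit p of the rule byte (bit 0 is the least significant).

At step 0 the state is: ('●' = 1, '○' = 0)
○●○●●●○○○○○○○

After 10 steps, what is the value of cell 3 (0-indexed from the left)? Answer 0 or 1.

step 0: ○●○●●●○○○○○○○
step 1: ○●●●●○○●●●●●●
step 2: ●●●●○○○●●●●●○
step 3: ●●●○○●○●●●●○●
step 4: ●●○○○●●●●●○●●
step 5: ●○○●○●●●●○●●●
step 6: ○○○●●●●●○●●●●
step 7: ○●○●●●●○●●●●○
step 8: ○●●●●●○●●●●○○
step 9: ○●●●●○●●●●○○●
step 10: ●●●●○●●●●○○○●

1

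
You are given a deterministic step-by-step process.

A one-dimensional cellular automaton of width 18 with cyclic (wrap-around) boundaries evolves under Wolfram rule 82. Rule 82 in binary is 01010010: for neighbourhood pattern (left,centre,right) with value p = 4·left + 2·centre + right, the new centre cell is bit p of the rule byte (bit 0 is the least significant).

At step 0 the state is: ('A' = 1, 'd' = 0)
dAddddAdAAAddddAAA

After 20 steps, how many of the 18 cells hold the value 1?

7

gen 0: dAddddAdAAAddddAAA
gen 1: ddAddAddddAAddAddA
gen 2: AAdAAdAddAdAAAdAAd
gen 3: dAddAddAAddddAddAd
gen 4: AdAAdAAdAAddAdAAdA
gen 5: AddAddAddAAAdddAdd
gen 6: dAAdAAdAAddAAdAdAA
gen 7: ddAddAddAAAdAddddA
gen 8: AAdAAdAAddAddAddAd
gen 9: dAddAddAAAdAAdAAdd
gen 10: AdAAdAAddAddAddAAd
gen 11: dddAddAAAdAAdAAdAd
gen 12: ddAdAAddAddAddAddA
gen 13: AAdddAAAdAAdAAdAAd
gen 14: dAAdAddAddAddAddAd
gen 15: AdAddAAdAAdAAdAAdA
gen 16: AddAAdAddAddAddAdd
gen 17: dAAdAddAAdAAdAAdAA
gen 18: ddAddAAdAddAddAddA
gen 19: AAdAAdAddAAdAAdAAd
gen 20: dAddAddAAdAddAddAd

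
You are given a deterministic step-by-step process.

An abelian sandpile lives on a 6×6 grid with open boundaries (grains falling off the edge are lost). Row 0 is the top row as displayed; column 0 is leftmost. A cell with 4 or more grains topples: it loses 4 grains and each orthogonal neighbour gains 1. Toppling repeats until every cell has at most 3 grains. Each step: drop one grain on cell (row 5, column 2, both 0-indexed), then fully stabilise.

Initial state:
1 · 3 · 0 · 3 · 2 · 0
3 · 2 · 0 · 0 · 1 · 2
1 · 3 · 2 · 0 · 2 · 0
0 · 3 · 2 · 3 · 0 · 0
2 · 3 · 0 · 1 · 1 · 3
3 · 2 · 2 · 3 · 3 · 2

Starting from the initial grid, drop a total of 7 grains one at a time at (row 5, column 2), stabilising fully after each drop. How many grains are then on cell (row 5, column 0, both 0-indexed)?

k=0  1 · 3 · 0 · 3 · 2 · 0
3 · 2 · 0 · 0 · 1 · 2
1 · 3 · 2 · 0 · 2 · 0
0 · 3 · 2 · 3 · 0 · 0
2 · 3 · 0 · 1 · 1 · 3
3 · 2 · 2 · 3 · 3 · 2
k=1  1 · 3 · 0 · 3 · 2 · 0
3 · 2 · 0 · 0 · 1 · 2
1 · 3 · 2 · 0 · 2 · 0
0 · 3 · 2 · 3 · 0 · 0
2 · 3 · 0 · 1 · 1 · 3
3 · 2 · 3 · 3 · 3 · 2
k=2  1 · 3 · 0 · 3 · 2 · 0
3 · 2 · 0 · 0 · 1 · 2
1 · 3 · 2 · 0 · 2 · 0
0 · 3 · 2 · 3 · 0 · 0
2 · 3 · 1 · 2 · 2 · 3
3 · 3 · 1 · 1 · 0 · 3
k=3  1 · 3 · 0 · 3 · 2 · 0
3 · 2 · 0 · 0 · 1 · 2
1 · 3 · 2 · 0 · 2 · 0
0 · 3 · 2 · 3 · 0 · 0
2 · 3 · 1 · 2 · 2 · 3
3 · 3 · 2 · 1 · 0 · 3
k=4  1 · 3 · 0 · 3 · 2 · 0
3 · 2 · 0 · 0 · 1 · 2
1 · 3 · 2 · 0 · 2 · 0
0 · 3 · 2 · 3 · 0 · 0
2 · 3 · 1 · 2 · 2 · 3
3 · 3 · 3 · 1 · 0 · 3
k=5  1 · 3 · 0 · 3 · 2 · 0
3 · 3 · 0 · 0 · 1 · 2
2 · 0 · 3 · 0 · 2 · 0
2 · 1 · 3 · 3 · 0 · 0
0 · 2 · 3 · 2 · 2 · 3
1 · 2 · 1 · 2 · 0 · 3
k=6  1 · 3 · 0 · 3 · 2 · 0
3 · 3 · 0 · 0 · 1 · 2
2 · 0 · 3 · 0 · 2 · 0
2 · 1 · 3 · 3 · 0 · 0
0 · 2 · 3 · 2 · 2 · 3
1 · 2 · 2 · 2 · 0 · 3
k=7  1 · 3 · 0 · 3 · 2 · 0
3 · 3 · 0 · 0 · 1 · 2
2 · 0 · 3 · 0 · 2 · 0
2 · 1 · 3 · 3 · 0 · 0
0 · 2 · 3 · 2 · 2 · 3
1 · 2 · 3 · 2 · 0 · 3

1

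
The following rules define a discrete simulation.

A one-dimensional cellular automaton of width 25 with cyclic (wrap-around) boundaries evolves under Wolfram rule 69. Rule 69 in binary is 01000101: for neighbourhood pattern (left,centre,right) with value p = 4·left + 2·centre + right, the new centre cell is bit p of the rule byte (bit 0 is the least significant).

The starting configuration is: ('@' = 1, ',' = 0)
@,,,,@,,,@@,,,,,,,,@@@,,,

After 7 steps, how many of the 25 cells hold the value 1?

0) @,,,,@,,,@@,,,,,,,,@@@,,,
1) @,@@,@,@,,@,@@@@@@,,,@,@,
2) @,,@,@,@,,@,,,,,,@,@,@,@,
3) @,,@,@,@,,@,@@@@,@,@,@,@,
4) @,,@,@,@,,@,,,,@,@,@,@,@,
5) @,,@,@,@,,@,@@,@,@,@,@,@,
6) @,,@,@,@,,@,,@,@,@,@,@,@,
7) @,,@,@,@,,@,,@,@,@,@,@,@,

11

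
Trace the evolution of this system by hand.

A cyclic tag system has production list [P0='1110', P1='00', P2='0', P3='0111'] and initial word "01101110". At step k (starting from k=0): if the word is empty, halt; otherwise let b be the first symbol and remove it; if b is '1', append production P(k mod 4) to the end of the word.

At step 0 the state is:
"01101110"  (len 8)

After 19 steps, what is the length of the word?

9

gen 0: "01101110"  (len 8)
gen 1: "1101110"  (len 7)
gen 2: "10111000"  (len 8)
gen 3: "01110000"  (len 8)
gen 4: "1110000"  (len 7)
gen 5: "1100001110"  (len 10)
gen 6: "10000111000"  (len 11)
gen 7: "00001110000"  (len 11)
gen 8: "0001110000"  (len 10)
gen 9: "001110000"  (len 9)
gen 10: "01110000"  (len 8)
gen 11: "1110000"  (len 7)
gen 12: "1100000111"  (len 10)
gen 13: "1000001111110"  (len 13)
gen 14: "00000111111000"  (len 14)
gen 15: "0000111111000"  (len 13)
gen 16: "000111111000"  (len 12)
gen 17: "00111111000"  (len 11)
gen 18: "0111111000"  (len 10)
gen 19: "111111000"  (len 9)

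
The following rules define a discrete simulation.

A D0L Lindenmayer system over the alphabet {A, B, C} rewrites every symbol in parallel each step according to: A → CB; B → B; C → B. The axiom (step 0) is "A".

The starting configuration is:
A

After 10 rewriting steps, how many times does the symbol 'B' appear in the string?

step 0: A
step 1: CB
step 2: BB
step 3: BB
step 4: BB
step 5: BB
step 6: BB
step 7: BB
step 8: BB
step 9: BB
step 10: BB

2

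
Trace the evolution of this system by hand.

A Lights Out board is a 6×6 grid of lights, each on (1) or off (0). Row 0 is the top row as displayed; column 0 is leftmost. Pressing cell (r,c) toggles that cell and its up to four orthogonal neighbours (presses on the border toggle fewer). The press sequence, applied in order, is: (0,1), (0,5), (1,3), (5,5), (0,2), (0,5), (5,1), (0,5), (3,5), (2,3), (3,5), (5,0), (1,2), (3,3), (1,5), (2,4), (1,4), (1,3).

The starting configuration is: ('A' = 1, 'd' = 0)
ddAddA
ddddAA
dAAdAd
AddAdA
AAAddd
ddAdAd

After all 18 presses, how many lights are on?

k=0  ddAddA
ddddAA
dAAdAd
AddAdA
AAAddd
ddAdAd
k=1  AAdddA
dAddAA
dAAdAd
AddAdA
AAAddd
ddAdAd
k=2  AAddAd
dAddAd
dAAdAd
AddAdA
AAAddd
ddAdAd
k=3  AAdAAd
dAAAdd
dAAAAd
AddAdA
AAAddd
ddAdAd
k=4  AAdAAd
dAAAdd
dAAAAd
AddAdA
AAAddA
ddAddA
k=5  AdAdAd
dAdAdd
dAAAAd
AddAdA
AAAddA
ddAddA
k=6  AdAddA
dAdAdA
dAAAAd
AddAdA
AAAddA
ddAddA
k=7  AdAddA
dAdAdA
dAAAAd
AddAdA
AdAddA
AAdddA
k=8  AdAdAd
dAdAdd
dAAAAd
AddAdA
AdAddA
AAdddA
k=9  AdAdAd
dAdAdd
dAAAAA
AddAAd
AdAddd
AAdddA
k=10  AdAdAd
dAdddd
dAdddA
AdddAd
AdAddd
AAdddA
k=11  AdAdAd
dAdddd
dAdddd
AddddA
AdAddA
AAdddA
k=12  AdAdAd
dAdddd
dAdddd
AddddA
ddAddA
dddddA
k=13  AdddAd
ddAAdd
dAAddd
AddddA
ddAddA
dddddA
k=14  AdddAd
ddAAdd
dAAAdd
AdAAAA
ddAAdA
dddddA
k=15  AdddAA
ddAAAA
dAAAdA
AdAAAA
ddAAdA
dddddA
k=16  AdddAA
ddAAdA
dAAdAd
AdAAdA
ddAAdA
dddddA
k=17  AddddA
ddAdAd
dAAddd
AdAAdA
ddAAdA
dddddA
k=18  AddAdA
dddAdd
dAAAdd
AdAAdA
ddAAdA
dddddA

15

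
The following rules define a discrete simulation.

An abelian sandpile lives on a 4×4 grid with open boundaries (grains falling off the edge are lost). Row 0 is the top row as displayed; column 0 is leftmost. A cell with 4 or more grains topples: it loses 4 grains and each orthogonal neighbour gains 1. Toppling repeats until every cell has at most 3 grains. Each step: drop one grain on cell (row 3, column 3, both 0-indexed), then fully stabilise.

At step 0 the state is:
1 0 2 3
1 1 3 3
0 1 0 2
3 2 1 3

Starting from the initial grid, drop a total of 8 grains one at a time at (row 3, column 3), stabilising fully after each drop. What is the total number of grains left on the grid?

22

t=0: 1 0 2 3
1 1 3 3
0 1 0 2
3 2 1 3
t=1: 1 0 2 3
1 1 3 3
0 1 0 3
3 2 2 0
t=2: 1 0 2 3
1 1 3 3
0 1 0 3
3 2 2 1
t=3: 1 0 2 3
1 1 3 3
0 1 0 3
3 2 2 2
t=4: 1 0 2 3
1 1 3 3
0 1 0 3
3 2 2 3
t=5: 1 1 0 1
1 2 1 2
0 1 2 1
3 2 3 1
t=6: 1 1 0 1
1 2 1 2
0 1 2 1
3 2 3 2
t=7: 1 1 0 1
1 2 1 2
0 1 2 1
3 2 3 3
t=8: 1 1 0 1
1 2 1 2
0 1 3 2
3 3 0 1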